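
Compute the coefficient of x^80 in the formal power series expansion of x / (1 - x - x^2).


Let f(x) = sum_{k>=0} a_k x^k. Multiplying f(x) * (1 - x - x^2) = x and matching coefficients gives a_0 = 0, a_1 = 1, and a_k = a_{k-1} + a_{k-2} for k >= 2. These are the Fibonacci numbers F_k.
Iterating from F_0 = 0, F_1 = 1:
F_0=0, F_1=1, F_2=1, F_3=2, F_4=3, F_5=5, F_6=8, F_7=13, F_8=21, F_9=34, ...
F_80 = 23416728348467685.

23416728348467685


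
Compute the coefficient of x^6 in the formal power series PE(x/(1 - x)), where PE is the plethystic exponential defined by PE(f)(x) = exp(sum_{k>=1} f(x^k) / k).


For f(x) = x/(1 - x) we have
sum_{k>=1} f(x^k) / k = sum_{k>=1} (1/k) * x^k / (1 - x^k) = sum_{k, m >= 1} x^(k m) / k,
which after exponentiating simplifies to
PE(x/(1 - x)) = prod_{k>=1} 1 / (1 - x^k).
This is the generating function for the partition function p(n), so the coefficient of x^6 is p(6).
Computing p(6) by dynamic programming over parts 1, 2, ..., 6: p(6) = 11.

11


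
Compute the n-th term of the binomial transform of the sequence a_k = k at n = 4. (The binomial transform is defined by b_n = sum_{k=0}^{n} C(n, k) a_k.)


With a_k = k, b_n = sum_{k=0}^{n} C(n, k) k. Using k * C(n, k) = n * C(n-1, k-1) gives b_n = n * sum_{k>=1} C(n-1, k-1) = n * 2^(n-1).
For n = 4: 4 * 2^3 = 4 * 8 = 32.

32


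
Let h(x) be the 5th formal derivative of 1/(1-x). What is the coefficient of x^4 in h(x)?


Differentiating 5 times: d^5/dx^5 [1/(1-x)] = 5!/(1-x)^6.
The expansion 1/(1-x)^6 = sum_{k>=0} C(k+5, 5) x^k, so the coefficient of x^n in 5!/(1-x)^6 is 5! * C(n+5, 5).
For n = 4: 120 * C(9, 5) = 120 * 126 = 15120

15120


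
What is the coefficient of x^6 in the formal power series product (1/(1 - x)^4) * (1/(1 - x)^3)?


Combine the factors: (1/(1 - x)^4) * (1/(1 - x)^3) = 1/(1 - x)^7.
Then use 1/(1 - x)^r = sum_{k>=0} C(k + r - 1, r - 1) x^k with r = 7 and k = 6:
C(12, 6) = 924.

924


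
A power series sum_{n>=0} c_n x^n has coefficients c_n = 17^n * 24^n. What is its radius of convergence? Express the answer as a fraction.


By the root test (Cauchy-Hadamard), the radius is R = 1 / limsup_n |c_n|^(1/n).
Here |c_n|^(1/n) = (17^n * 24^n)^(1/n) = 17 * 24 = 408 for all n.
So R = 1/408 = 1/408.

1/408


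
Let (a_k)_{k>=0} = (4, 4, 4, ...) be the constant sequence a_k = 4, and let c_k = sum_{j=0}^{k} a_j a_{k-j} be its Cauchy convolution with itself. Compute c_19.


Since a_j = 4 for all j >= 0, the convolution sum becomes
c_k = sum_{j=0}^{k} 4 * 4 = 16 * (k + 1).
Equivalently, the generating function of (a_k) is 4/(1 - x) and its square is 16/(1 - x)^2 = sum_{k>=0} 16(k + 1) x^k.
For k = 19: 16 * 20 = 320.

320


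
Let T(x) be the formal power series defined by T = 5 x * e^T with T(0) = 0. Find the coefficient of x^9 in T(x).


Apply the Lagrange inversion formula: if T = 5 x * phi(T) with phi(t) = e^t, then
[x^n] T = 5^n * (1/n) [t^(n-1)] phi(t)^n = 5^n * (1/n) [t^(n-1)] e^(n t) = 5^n * (1/n) * n^(n-1) / (n-1)! = 5^n * n^(n-1) / n!.
When c = 1 this is the Cayley count of rooted labeled trees on n vertices, divided by n!.
For n = 9: 5^9 * 9^8 / 9! = 1953125 * 43046721/362880 = 207594140625/896.

207594140625/896


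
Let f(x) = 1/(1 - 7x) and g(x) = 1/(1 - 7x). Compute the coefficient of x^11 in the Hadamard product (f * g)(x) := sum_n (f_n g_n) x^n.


f has coefficients f_k = 7^k and g has coefficients g_k = 7^k, so the Hadamard product has coefficient (f*g)_k = 7^k * 7^k = 49^k.
For k = 11: 49^11 = 3909821048582988049.

3909821048582988049


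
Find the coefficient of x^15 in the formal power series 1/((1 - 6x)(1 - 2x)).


By partial fractions or Cauchy convolution:
The coefficient equals sum_{k=0}^{15} 6^k * 2^(15-k).
= 705277460480

705277460480


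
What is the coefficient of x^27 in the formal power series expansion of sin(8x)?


The Maclaurin series is sin(t) = sum_{k>=0} (-1)^k t^(2k+1) / (2k+1)!, so substituting t = 8x, only odd powers of x are nonzero, with coefficient of x^(2k+1) equal to (-1)^k 8^(2k+1) / (2k+1)!.
Write 27 = 2*13 + 1, giving the coefficient (-1)^13 * 8^27 / 27! = -2417851639229258349412352/10888869450418352160768000000 = -288230376151711744/1298054391195577640625.

-288230376151711744/1298054391195577640625


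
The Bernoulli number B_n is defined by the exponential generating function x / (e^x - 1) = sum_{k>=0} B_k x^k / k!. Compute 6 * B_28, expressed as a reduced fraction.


Bernoulli numbers can also be computed recursively via B_0 = 1 and sum_{j=0}^{m} C(m+1, j) B_j = 0 for m >= 1. Odd-index Bernoulli numbers vanish for k >= 3.
Computing B_28 = -23749461029/870, so 6 * B_28 = 6 * -23749461029/870 = -23749461029/145.

-23749461029/145


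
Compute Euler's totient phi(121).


phi(n) counts integers in [1, n] coprime to n. Using the multiplicative formula phi(n) = n * prod_{p | n} (1 - 1/p):
121 = 11^2, so
phi(121) = 121 * (1 - 1/11) = 110.

110


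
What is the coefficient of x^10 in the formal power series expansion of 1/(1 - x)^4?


The expansion 1/(1 - x)^r = sum_{k>=0} C(k + r - 1, r - 1) x^k follows from the multiset / negative-binomial theorem (or from repeated differentiation of the geometric series).
For r = 4 and k = 10:
C(13, 3) = 6227020800 / (6 * 3628800) = 286.

286


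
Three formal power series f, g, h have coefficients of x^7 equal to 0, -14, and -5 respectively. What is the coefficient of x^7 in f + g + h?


Series addition is componentwise:
0 + -14 + -5
= -19

-19


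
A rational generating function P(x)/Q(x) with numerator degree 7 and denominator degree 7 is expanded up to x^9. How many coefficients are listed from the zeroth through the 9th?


Expanding up to x^9 gives the coefficients for x^0, x^1, ..., x^9.
That is 9 + 1 = 10 coefficients in total.

10


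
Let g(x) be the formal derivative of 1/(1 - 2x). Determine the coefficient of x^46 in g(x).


Differentiate termwise: d/dx sum_{k>=0} 2^k x^k = sum_{k>=1} k 2^k x^(k-1) = sum_{j>=0} (j+1) 2^(j+1) x^j.
Equivalently, d/dx [1/(1 - 2x)] = 2/(1 - 2x)^2.
For j = 46: 47 * 2^47 = 47 * 140737488355328 = 6614661952700416.

6614661952700416


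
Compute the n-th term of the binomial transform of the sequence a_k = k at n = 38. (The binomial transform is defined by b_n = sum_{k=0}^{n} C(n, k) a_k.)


With a_k = k, b_n = sum_{k=0}^{n} C(n, k) k. Using k * C(n, k) = n * C(n-1, k-1) gives b_n = n * sum_{k>=1} C(n-1, k-1) = n * 2^(n-1).
For n = 38: 38 * 2^37 = 38 * 137438953472 = 5222680231936.

5222680231936


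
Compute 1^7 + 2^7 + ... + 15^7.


This power sum has a closed form given by Faulhaber's formula
sum_{k=1}^{m} k^p = (1 / (p + 1)) * sum_{j=0}^{p} C(p + 1, j) B_j m^(p + 1 - j),
but for small m direct computation is fastest:
1 + 128 + 2187 + 16384 + 78125 + 279936 + 823543 + 2097152 + 4782969 + 10000000 + 19487171 + 35831808 + 62748517 + 105413504 + 170859375 = 412420800.

412420800


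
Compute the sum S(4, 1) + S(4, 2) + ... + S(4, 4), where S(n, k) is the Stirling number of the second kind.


By definition, S(n, k) counts partitions of an n-set into exactly k nonempty blocks.
Computing row n = 4 for k = 1..4:
S(4, k): 1, 7, 6, 1
Sum = 15. (This equals Bell_4 since the sum runs over all k.)

15


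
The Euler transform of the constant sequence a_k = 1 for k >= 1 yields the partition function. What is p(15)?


The Euler transform converts the sequence a_k = 1 into the number of integer partitions.
Using the recurrence or dynamic programming:
p(15) = 176

176


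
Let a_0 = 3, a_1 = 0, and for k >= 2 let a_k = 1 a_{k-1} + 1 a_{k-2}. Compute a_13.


Iterating the recurrence forward:
a_0 = 3
a_1 = 0
a_2 = 1*0 + 1*3 = 3
a_3 = 1*3 + 1*0 = 3
a_4 = 1*3 + 1*3 = 6
a_5 = 1*6 + 1*3 = 9
a_6 = 1*9 + 1*6 = 15
a_7 = 1*15 + 1*9 = 24
a_8 = 1*24 + 1*15 = 39
a_9 = 1*39 + 1*24 = 63
a_10 = 1*63 + 1*39 = 102
a_11 = 1*102 + 1*63 = 165
a_12 = 1*165 + 1*102 = 267
a_13 = 1*267 + 1*165 = 432
So a_13 = 432.

432


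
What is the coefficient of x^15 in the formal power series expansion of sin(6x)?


The Maclaurin series is sin(t) = sum_{k>=0} (-1)^k t^(2k+1) / (2k+1)!, so substituting t = 6x, only odd powers of x are nonzero, with coefficient of x^(2k+1) equal to (-1)^k 6^(2k+1) / (2k+1)!.
Write 15 = 2*7 + 1, giving the coefficient (-1)^7 * 6^15 / 15! = -470184984576/1307674368000 = -314928/875875.

-314928/875875


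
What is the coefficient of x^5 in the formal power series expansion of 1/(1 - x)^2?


The negative binomial / multiset identity is
1/(1 - x)^r = sum_{k>=0} C(k + r - 1, r - 1) x^k.
Here r = 2 and k = 5, so the coefficient is
C(5 + 1, 1) = C(6, 1)
= 6

6


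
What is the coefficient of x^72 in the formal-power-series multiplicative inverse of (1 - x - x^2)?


Let the inverse be f(x) = sum_{k>=0} a_k x^k. From f(x) * (1 - x - x^2) = 1 and matching coefficients:
 x^0: a_0 = 1.
 x^1: a_1 - a_0 = 0, so a_1 = 1.
 x^k (k >= 2): a_k - a_{k-1} - a_{k-2} = 0, i.e. a_k = a_{k-1} + a_{k-2}.
This is the Fibonacci-type recurrence shifted so that a_0 = a_1 = 1.
Iterating: a_0=1, a_1=1, a_2=2, a_3=3, a_4=5, a_5=8, a_6=13, a_7=21, a_8=34, a_9=55, ...
a_72 = 806515533049393.

806515533049393


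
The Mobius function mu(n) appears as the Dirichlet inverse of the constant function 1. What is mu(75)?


75 has a squared prime factor, so mu(75) = 0.
Factorization reveals a repeated prime.

0


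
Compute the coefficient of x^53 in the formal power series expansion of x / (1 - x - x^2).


Let f(x) = sum_{k>=0} a_k x^k. Multiplying f(x) * (1 - x - x^2) = x and matching coefficients gives a_0 = 0, a_1 = 1, and a_k = a_{k-1} + a_{k-2} for k >= 2. These are the Fibonacci numbers F_k.
Iterating from F_0 = 0, F_1 = 1:
F_0=0, F_1=1, F_2=1, F_3=2, F_4=3, F_5=5, F_6=8, F_7=13, F_8=21, F_9=34, ...
F_53 = 53316291173.

53316291173


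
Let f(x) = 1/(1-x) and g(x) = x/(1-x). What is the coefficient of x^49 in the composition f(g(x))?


First simplify the composition: f(g(x)) = 1/(1 - x/(1-x)) = (1-x)/((1-x) - x) = (1-x)/(1-2x).
Now extract the coefficient. Write (1-x)/(1-2x) = 1/(1-2x) - x/(1-2x).
The coefficient of x^n in 1/(1-2x) is 2^n, and in x/(1-2x) is 2^(n-1) (for n >= 1).
So the coefficient of x^49 is 2^49 - 2^48 = 562949953421312 - 281474976710656 = 281474976710656.

281474976710656


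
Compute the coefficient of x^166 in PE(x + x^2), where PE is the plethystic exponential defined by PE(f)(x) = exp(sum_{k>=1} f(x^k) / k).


With f(x) = x + x^2, the exponent is sum_{k>=1} (x^k + x^(2k)) / k = -ln(1 - x) - ln(1 - x^2). Exponentiating:
PE(x + x^2) = 1 / ((1 - x)(1 - x^2)).
This is the generating function for partitions of n into parts of size 1 or 2. The number of 2's can be any j in 0..83, and the rest are 1's, so
[x^166] = floor(166/2) + 1 = 84.

84


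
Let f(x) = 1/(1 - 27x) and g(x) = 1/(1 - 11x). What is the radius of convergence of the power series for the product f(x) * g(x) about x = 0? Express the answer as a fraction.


The radius of 1/(1 - 27x) is 1/27 (nearest singularity at x = 1/27), and the radius of 1/(1 - 11x) is 1/11.
The product f(x)*g(x) = 1/((1 - 27x)(1 - 11x)) has singularities at both 1/27 and 1/11, so its radius of convergence is the distance to the nearest one:
min(1/27, 1/11) = 1/27.

1/27


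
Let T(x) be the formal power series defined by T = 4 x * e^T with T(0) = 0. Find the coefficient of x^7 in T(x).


Apply the Lagrange inversion formula: if T = 4 x * phi(T) with phi(t) = e^t, then
[x^n] T = 4^n * (1/n) [t^(n-1)] phi(t)^n = 4^n * (1/n) [t^(n-1)] e^(n t) = 4^n * (1/n) * n^(n-1) / (n-1)! = 4^n * n^(n-1) / n!.
When c = 1 this is the Cayley count of rooted labeled trees on n vertices, divided by n!.
For n = 7: 4^7 * 7^6 / 7! = 16384 * 117649/5040 = 17210368/45.

17210368/45


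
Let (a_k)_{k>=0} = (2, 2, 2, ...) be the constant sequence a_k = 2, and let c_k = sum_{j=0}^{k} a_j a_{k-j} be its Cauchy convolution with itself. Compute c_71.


Since a_j = 2 for all j >= 0, the convolution sum becomes
c_k = sum_{j=0}^{k} 2 * 2 = 4 * (k + 1).
Equivalently, the generating function of (a_k) is 2/(1 - x) and its square is 4/(1 - x)^2 = sum_{k>=0} 4(k + 1) x^k.
For k = 71: 4 * 72 = 288.

288


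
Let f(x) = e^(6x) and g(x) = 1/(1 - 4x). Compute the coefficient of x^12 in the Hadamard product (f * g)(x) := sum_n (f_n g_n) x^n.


Expanding: f_k = 6^k/k! (from e^(6x)) and g_k = 4^k (from 1/(1 - 4x)). So the Hadamard coefficient (f * g)_k = 6^k 4^k / k! = (24)^k / k!.
For k = 12: 24^12/12! = 36520347436056576/479001600 = 146767085568/1925.

146767085568/1925


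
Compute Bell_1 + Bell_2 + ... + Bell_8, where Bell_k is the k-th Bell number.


Recall Bell_k counts set partitions of a k-set (with Bell_0 = 1 by convention).
Bell_1 through Bell_8: 1, 2, 5, 15, 52, 203, 877, 4140
Sum = 1 + 2 + 5 + 15 + 52 + 203 + 877 + 4140 = 5295.

5295


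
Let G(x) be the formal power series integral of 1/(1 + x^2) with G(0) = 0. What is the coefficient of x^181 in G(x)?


1/(1 + x^2) = sum_{j>=0} (-1)^j x^(2j). Integrating termwise with G(0) = 0:
G(x) = sum_{j>=0} (-1)^j x^(2j+1) / (2j+1) = arctan(x).
Only odd powers are nonzero. For x^181 write 181 = 2*90 + 1, giving
(-1)^90 / 181 = 1/181 = 1/181.

1/181


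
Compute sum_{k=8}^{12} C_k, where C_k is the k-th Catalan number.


C_8 through C_12: 1430, 4862, 16796, 58786, 208012
Sum = 1430 + 4862 + 16796 + 58786 + 208012
= 289886

289886


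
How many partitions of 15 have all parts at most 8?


Using the generating function (1-x)^(-1)(1-x^2)^(-1)...(1-x^8)^(-1),
the coefficient of x^15 counts these restricted partitions.
Result = 146

146


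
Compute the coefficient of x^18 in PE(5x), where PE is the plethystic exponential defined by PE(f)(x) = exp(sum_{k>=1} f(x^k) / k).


With f(x) = 5x, the exponent is sum_{k>=1} 5 x^k / k = 5 * (-ln(1 - x)). Exponentiating:
PE(5x) = exp(-5 ln(1 - x)) = 1/(1 - x)^5.
By the negative binomial expansion, [x^n] 1/(1 - x)^5 = C(n + 4, 4).
For n = 18: C(22, 4) = 7315.

7315


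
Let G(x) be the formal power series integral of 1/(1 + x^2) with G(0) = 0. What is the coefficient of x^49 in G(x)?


1/(1 + x^2) = sum_{j>=0} (-1)^j x^(2j). Integrating termwise with G(0) = 0:
G(x) = sum_{j>=0} (-1)^j x^(2j+1) / (2j+1) = arctan(x).
Only odd powers are nonzero. For x^49 write 49 = 2*24 + 1, giving
(-1)^24 / 49 = 1/49 = 1/49.

1/49


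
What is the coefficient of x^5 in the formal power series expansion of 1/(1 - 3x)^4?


The general identity 1/(1 - c x)^r = sum_{k>=0} c^k C(k + r - 1, r - 1) x^k follows by substituting y = c x into 1/(1 - y)^r = sum_{k>=0} C(k + r - 1, r - 1) y^k.
For c = 3, r = 4, k = 5:
3^5 * C(8, 3) = 243 * 56 = 13608.

13608


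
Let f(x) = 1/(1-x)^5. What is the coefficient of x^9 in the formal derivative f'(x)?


Differentiate: d/dx [ 1/(1-x)^r ] = r / (1-x)^(r+1).
Here r = 5, so f'(x) = 5 / (1-x)^6.
The expansion of 1/(1-x)^(r+1) has coefficient of x^n equal to C(n+r, r).
So the coefficient of x^9 in f'(x) is
5 * C(14, 5) = 5 * 2002 = 10010

10010


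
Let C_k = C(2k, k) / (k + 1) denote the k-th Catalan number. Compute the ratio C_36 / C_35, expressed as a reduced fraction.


Using C_k = (2k)! / (k! (k+1)!), the ratio C_{k+1}/C_k simplifies to
C_{k+1}/C_k = [(2k+2)! / ((k+1)! (k+2)!)] * [k! (k+1)! / (2k)!]
 = (2k+2)(2k+1) / ((k+1)(k+2)) = 2(2k+1) / (k+2).
For k = 35: 2(2*35 + 1) / (35 + 2) = 142/37 = 142/37.

142/37


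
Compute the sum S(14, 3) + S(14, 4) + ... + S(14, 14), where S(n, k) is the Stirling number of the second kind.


By definition, S(n, k) counts partitions of an n-set into exactly k nonempty blocks.
Computing row n = 14 for k = 3..14:
S(14, k): 788970, 10391745, 40075035, 63436373, 49329280, 20912320, 5135130, 752752, 66066, 3367, 91, 1
Sum = 190891130.

190891130


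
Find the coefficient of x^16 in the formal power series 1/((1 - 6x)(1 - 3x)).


By partial fractions or Cauchy convolution:
The coefficient equals sum_{k=0}^{16} 6^k * 3^(16-k).
= 5642176768191

5642176768191


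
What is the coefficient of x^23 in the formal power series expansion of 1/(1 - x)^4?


The negative binomial / multiset identity is
1/(1 - x)^r = sum_{k>=0} C(k + r - 1, r - 1) x^k.
Here r = 4 and k = 23, so the coefficient is
C(23 + 3, 3) = C(26, 3)
= 2600

2600


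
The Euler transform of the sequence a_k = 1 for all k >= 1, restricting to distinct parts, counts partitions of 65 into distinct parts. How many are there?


Partitions of 65 into distinct parts can be computed via generating function.
Product (1+x)(1+x^2)(1+x^3)...
The coefficient of x^65 = 18200

18200


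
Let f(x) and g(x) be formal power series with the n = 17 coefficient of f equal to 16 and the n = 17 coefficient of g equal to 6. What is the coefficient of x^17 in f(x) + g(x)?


Addition of formal power series is termwise.
The coefficient of x^17 in f + g = 16 + 6
= 22

22


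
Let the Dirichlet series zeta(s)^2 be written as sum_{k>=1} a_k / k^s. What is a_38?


The Dirichlet convolution of the constant function 1 with itself gives (1 * 1)(k) = sum_{d | k} 1 = d(k), the number of positive divisors of k.
Since zeta(s) = sum_{k>=1} 1/k^s, we have zeta(s)^2 = sum_{k>=1} d(k)/k^s, so a_k = d(k).
For k = 38: the divisors are 1, 2, 19, 38.
Count = 4.

4


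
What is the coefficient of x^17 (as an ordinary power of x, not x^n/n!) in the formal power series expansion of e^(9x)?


The exponential series is e^y = sum_{k>=0} y^k / k!. Substituting y = 9x gives
e^(9x) = sum_{k>=0} 9^k x^k / k!.
So the coefficient of x^n is a^n/n! with a = 9, n = 17:
9^17 / 17! = 16677181699666569/355687428096000 = 22876792454961/487911424000

22876792454961/487911424000


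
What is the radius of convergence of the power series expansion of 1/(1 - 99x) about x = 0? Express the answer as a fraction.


Expanding 1/(1 - 99x) = sum_{k>=0} 99^k x^k, the series converges when |99x| < 1, i.e., |x| < 1/99.
So the radius of convergence is 1/99 = 1/99.

1/99


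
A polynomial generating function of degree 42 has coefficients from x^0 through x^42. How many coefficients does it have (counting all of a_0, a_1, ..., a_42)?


A polynomial of degree 42 takes the form a_0 + a_1 x + ... + a_42 x^42.
The number of coefficients is 42 + 1 = 43.

43


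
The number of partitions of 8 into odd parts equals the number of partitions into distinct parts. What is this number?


Computing partitions of 8 into odd parts (1, 3, 5, ...):
Using the generating function prod_{k>=0} 1/(1-x^(2k+1)),
the count is 6

6


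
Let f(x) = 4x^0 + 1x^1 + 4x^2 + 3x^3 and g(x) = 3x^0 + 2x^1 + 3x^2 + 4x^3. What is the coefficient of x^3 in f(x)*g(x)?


Cauchy product at x^3:
4*4 + 1*3 + 4*2 + 3*3
= 36

36


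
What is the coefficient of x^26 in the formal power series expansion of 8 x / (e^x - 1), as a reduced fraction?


The exponential generating function for Bernoulli numbers is
x / (e^x - 1) = sum_{k>=0} B_k x^k / k!.
So the coefficient of x^26 in 8 x / (e^x - 1) is 8 B_26 / 26!.
Computing: B_26 = 8553103/6, 26! = 403291461126605635584000000, giving
8 * 8553103/6 / 403291461126605635584000000 = 657931/23266815064996478976000000.

657931/23266815064996478976000000


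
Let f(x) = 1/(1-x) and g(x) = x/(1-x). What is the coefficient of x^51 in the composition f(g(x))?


First simplify the composition: f(g(x)) = 1/(1 - x/(1-x)) = (1-x)/((1-x) - x) = (1-x)/(1-2x).
Now extract the coefficient. Write (1-x)/(1-2x) = 1/(1-2x) - x/(1-2x).
The coefficient of x^n in 1/(1-2x) is 2^n, and in x/(1-2x) is 2^(n-1) (for n >= 1).
So the coefficient of x^51 is 2^51 - 2^50 = 2251799813685248 - 1125899906842624 = 1125899906842624.

1125899906842624


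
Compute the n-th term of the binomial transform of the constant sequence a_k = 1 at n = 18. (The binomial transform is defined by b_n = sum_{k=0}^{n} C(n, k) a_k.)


With a_k = 1 for all k, b_n = sum_{k=0}^{n} C(n, k) = 2^n by the binomial theorem.
For n = 18: 2^18 = 262144.

262144


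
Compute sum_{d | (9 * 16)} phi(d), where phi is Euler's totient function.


First, 9 * 16 = 144. One classical identity is sum_{d | n} phi(d) = n (each k in [1, n] has a unique gcd with n, and among the k's with gcd(k, n) = n/d there are phi(d) of them). So the sum equals 144. We also verify directly:
Divisors of 144: 1, 2, 3, 4, 6, 8, 9, 12, 16, 18, 24, 36, 48, 72, 144.
phi values: 1, 1, 2, 2, 2, 4, 6, 4, 8, 6, 8, 12, 16, 24, 48.
Sum = 144.

144


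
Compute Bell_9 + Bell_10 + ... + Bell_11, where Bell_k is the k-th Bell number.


Recall Bell_k counts set partitions of a k-set (with Bell_0 = 1 by convention).
Bell_9 through Bell_11: 21147, 115975, 678570
Sum = 21147 + 115975 + 678570 = 815692.

815692


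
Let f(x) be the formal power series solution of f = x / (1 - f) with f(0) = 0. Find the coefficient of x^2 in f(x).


Apply Lagrange inversion: f = x * phi(f) with phi(t) = 1/(1 - t), so
[x^n] f = (1/n) [t^(n-1)] phi(t)^n = (1/n) [t^(n-1)] (1 - t)^(-n) = (1/n) C(2n - 2, n - 1) = C_{n-1}.
For n = 2: C_1 = C(2, 1) / 2 = 2/2 = 1 = 1.

1


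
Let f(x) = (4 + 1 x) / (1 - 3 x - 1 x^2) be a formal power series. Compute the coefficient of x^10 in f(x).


Write f(x) = sum_{k>=0} a_k x^k. Multiplying both sides by 1 - 3 x - 1 x^2 gives
(1 - 3 x - 1 x^2) sum_{k>=0} a_k x^k = 4 + 1 x.
Matching coefficients:
 x^0: a_0 = 4
 x^1: a_1 - 3 a_0 = 1  =>  a_1 = 3*4 + 1 = 13
 x^k (k >= 2): a_k = 3 a_{k-1} + 1 a_{k-2}.
Iterating: a_2 = 43, a_3 = 142, a_4 = 469, a_5 = 1549, a_6 = 5116, a_7 = 16897, a_8 = 55807, a_9 = 184318, a_10 = 608761.
So the coefficient of x^10 is 608761.

608761


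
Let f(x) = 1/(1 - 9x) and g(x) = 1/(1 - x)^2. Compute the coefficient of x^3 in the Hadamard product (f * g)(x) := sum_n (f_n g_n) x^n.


f has coefficients f_k = 9^k. For g = 1/(1 - x)^2 the coefficient is g_k = C(k + 1, 1) = k + 1. The Hadamard coefficient is (f * g)_k = 9^k * (k + 1).
For k = 3: 9^3 * 4 = 729 * 4 = 2916.

2916


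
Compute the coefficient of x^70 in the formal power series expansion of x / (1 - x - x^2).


Let f(x) = sum_{k>=0} a_k x^k. Multiplying f(x) * (1 - x - x^2) = x and matching coefficients gives a_0 = 0, a_1 = 1, and a_k = a_{k-1} + a_{k-2} for k >= 2. These are the Fibonacci numbers F_k.
Iterating from F_0 = 0, F_1 = 1:
F_0=0, F_1=1, F_2=1, F_3=2, F_4=3, F_5=5, F_6=8, F_7=13, F_8=21, F_9=34, ...
F_70 = 190392490709135.

190392490709135


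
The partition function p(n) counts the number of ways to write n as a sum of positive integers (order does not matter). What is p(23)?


Using the generating function prod_{k>=1} 1/(1-x^k), we compute p(23).
By dynamic programming over parts 1 through 23:
p(23) = 1255

1255


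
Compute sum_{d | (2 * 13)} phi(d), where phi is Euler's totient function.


First, 2 * 13 = 26. One classical identity is sum_{d | n} phi(d) = n (each k in [1, n] has a unique gcd with n, and among the k's with gcd(k, n) = n/d there are phi(d) of them). So the sum equals 26. We also verify directly:
Divisors of 26: 1, 2, 13, 26.
phi values: 1, 1, 12, 12.
Sum = 26.

26


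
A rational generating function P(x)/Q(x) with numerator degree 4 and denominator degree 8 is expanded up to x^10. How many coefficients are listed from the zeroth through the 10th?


Expanding up to x^10 gives the coefficients for x^0, x^1, ..., x^10.
That is 10 + 1 = 11 coefficients in total.

11


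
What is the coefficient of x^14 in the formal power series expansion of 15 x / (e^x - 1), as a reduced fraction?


The exponential generating function for Bernoulli numbers is
x / (e^x - 1) = sum_{k>=0} B_k x^k / k!.
So the coefficient of x^14 in 15 x / (e^x - 1) is 15 B_14 / 14!.
Computing: B_14 = 7/6, 14! = 87178291200, giving
15 * 7/6 / 87178291200 = 1/4981616640.

1/4981616640


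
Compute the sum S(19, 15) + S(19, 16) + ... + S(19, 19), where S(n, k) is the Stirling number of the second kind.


By definition, S(n, k) counts partitions of an n-set into exactly k nonempty blocks.
Computing row n = 19 for k = 15..19:
S(19, k): 13916778, 527136, 12597, 171, 1
Sum = 14456683.

14456683


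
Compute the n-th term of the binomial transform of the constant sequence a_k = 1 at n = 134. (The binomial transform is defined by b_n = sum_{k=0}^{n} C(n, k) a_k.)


With a_k = 1 for all k, b_n = sum_{k=0}^{n} C(n, k) = 2^n by the binomial theorem.
For n = 134: 2^134 = 21778071482940061661655974875633165533184.

21778071482940061661655974875633165533184


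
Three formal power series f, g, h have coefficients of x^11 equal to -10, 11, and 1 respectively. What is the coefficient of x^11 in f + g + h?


Series addition is componentwise:
-10 + 11 + 1
= 2

2


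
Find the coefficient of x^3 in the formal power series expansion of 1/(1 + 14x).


Write 1/(1 + c x) = 1/(1 - (-c) x) and apply the geometric-series identity
1/(1 - y) = sum_{k>=0} y^k to get 1/(1 + c x) = sum_{k>=0} (-c)^k x^k.
So the coefficient of x^k is (-c)^k = (-1)^k * c^k.
Here c = 14 and k = 3:
(-14)^3 = -1 * 2744 = -2744

-2744


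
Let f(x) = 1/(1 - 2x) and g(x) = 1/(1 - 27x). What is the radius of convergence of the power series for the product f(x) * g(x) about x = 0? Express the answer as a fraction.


The radius of 1/(1 - 2x) is 1/2 (nearest singularity at x = 1/2), and the radius of 1/(1 - 27x) is 1/27.
The product f(x)*g(x) = 1/((1 - 2x)(1 - 27x)) has singularities at both 1/2 and 1/27, so its radius of convergence is the distance to the nearest one:
min(1/2, 1/27) = 1/27.

1/27


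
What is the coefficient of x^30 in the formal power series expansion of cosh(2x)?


The Maclaurin series is cosh(t) = sum_{m>=0} t^(2m) / (2m)!, so substituting t = 2x, only even powers of x are nonzero, with coefficient of x^(2m) equal to 2^(2m) / (2m)!.
For x^30 the coefficient is 2^30/30! = 1073741824/265252859812191058636308480000000 = 16/3952575621190533915703125.

16/3952575621190533915703125


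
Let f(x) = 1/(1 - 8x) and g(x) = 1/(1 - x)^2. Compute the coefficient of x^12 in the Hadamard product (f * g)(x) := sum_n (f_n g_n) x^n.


f has coefficients f_k = 8^k. For g = 1/(1 - x)^2 the coefficient is g_k = C(k + 1, 1) = k + 1. The Hadamard coefficient is (f * g)_k = 8^k * (k + 1).
For k = 12: 8^12 * 13 = 68719476736 * 13 = 893353197568.

893353197568


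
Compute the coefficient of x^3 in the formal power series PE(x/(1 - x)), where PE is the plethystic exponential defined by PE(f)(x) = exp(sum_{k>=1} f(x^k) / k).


For f(x) = x/(1 - x) we have
sum_{k>=1} f(x^k) / k = sum_{k>=1} (1/k) * x^k / (1 - x^k) = sum_{k, m >= 1} x^(k m) / k,
which after exponentiating simplifies to
PE(x/(1 - x)) = prod_{k>=1} 1 / (1 - x^k).
This is the generating function for the partition function p(n), so the coefficient of x^3 is p(3).
Computing p(3) by dynamic programming over parts 1, 2, ..., 3: p(3) = 3.

3


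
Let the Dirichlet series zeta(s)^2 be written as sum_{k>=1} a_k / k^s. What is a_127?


The Dirichlet convolution of the constant function 1 with itself gives (1 * 1)(k) = sum_{d | k} 1 = d(k), the number of positive divisors of k.
Since zeta(s) = sum_{k>=1} 1/k^s, we have zeta(s)^2 = sum_{k>=1} d(k)/k^s, so a_k = d(k).
For k = 127: the divisors are 1, 127.
Count = 2.

2


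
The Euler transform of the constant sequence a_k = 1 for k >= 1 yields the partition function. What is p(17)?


The Euler transform converts the sequence a_k = 1 into the number of integer partitions.
Using the recurrence or dynamic programming:
p(17) = 297

297


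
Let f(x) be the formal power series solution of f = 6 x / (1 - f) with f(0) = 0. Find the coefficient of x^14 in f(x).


Apply Lagrange inversion: f = 6 x * phi(f) with phi(t) = 1/(1 - t), so
[x^n] f = 6^n * (1/n) [t^(n-1)] phi(t)^n = 6^n * (1/n) [t^(n-1)] (1 - t)^(-n) = 6^n * (1/n) C(2n - 2, n - 1) = 6^n * C_{n-1}.
For n = 14: C_13 = C(26, 13) / 14 = 10400600/14 = 742900.
With the 6^14 = 78364164096 factor, the coefficient is 78364164096 * 742900 = 58216737506918400.

58216737506918400


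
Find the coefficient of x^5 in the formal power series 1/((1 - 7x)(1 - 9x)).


By partial fractions or Cauchy convolution:
The coefficient equals sum_{k=0}^{5} 7^k * 9^(5-k).
= 206896

206896


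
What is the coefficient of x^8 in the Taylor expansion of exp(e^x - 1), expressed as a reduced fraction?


exp(e^x - 1) = sum_{k>=0} Bell_k x^k / k!, where Bell_k is the k-th Bell number.
So the coefficient of x^8 is Bell_8 / 8!.
Computing: Bell_8 = 4140 and 8! = 40320, giving
4140/40320 = 23/224.

23/224


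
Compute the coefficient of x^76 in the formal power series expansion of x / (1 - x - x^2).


Let f(x) = sum_{k>=0} a_k x^k. Multiplying f(x) * (1 - x - x^2) = x and matching coefficients gives a_0 = 0, a_1 = 1, and a_k = a_{k-1} + a_{k-2} for k >= 2. These are the Fibonacci numbers F_k.
Iterating from F_0 = 0, F_1 = 1:
F_0=0, F_1=1, F_2=1, F_3=2, F_4=3, F_5=5, F_6=8, F_7=13, F_8=21, F_9=34, ...
F_76 = 3416454622906707.

3416454622906707


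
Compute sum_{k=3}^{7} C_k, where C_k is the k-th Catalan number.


C_3 through C_7: 5, 14, 42, 132, 429
Sum = 5 + 14 + 42 + 132 + 429
= 622

622


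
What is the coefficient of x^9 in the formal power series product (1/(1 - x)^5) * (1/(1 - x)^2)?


Combine the factors: (1/(1 - x)^5) * (1/(1 - x)^2) = 1/(1 - x)^7.
Then use 1/(1 - x)^r = sum_{k>=0} C(k + r - 1, r - 1) x^k with r = 7 and k = 9:
C(15, 6) = 5005.

5005


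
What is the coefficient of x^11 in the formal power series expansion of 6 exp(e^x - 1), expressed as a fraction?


exp(e^x - 1) is the exponential generating function for the Bell numbers Bell_k: exp(e^x - 1) = sum_{k>=0} Bell_k x^k / k!.
So the coefficient of x^11 in 6 exp(e^x - 1) is 6 Bell_11 / 11!.
Computing: Bell_11 = 678570 and 11! = 39916800, giving
6 * 678570/39916800 = 22619/221760.

22619/221760


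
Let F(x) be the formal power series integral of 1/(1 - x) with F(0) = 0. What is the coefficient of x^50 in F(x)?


1/(1 - x) = sum_{k>=0} x^k. Integrating termwise and using F(0) = 0 gives
F(x) = sum_{k>=0} x^(k+1) / (k+1) = sum_{m>=1} x^m / m = -ln(1 - x).
So the coefficient of x^50 is 1/50 = 1/50.

1/50


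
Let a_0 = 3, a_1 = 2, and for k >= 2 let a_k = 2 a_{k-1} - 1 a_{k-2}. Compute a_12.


Iterating the recurrence forward:
a_0 = 3
a_1 = 2
a_2 = 2*2 - 1*3 = 1
a_3 = 2*1 - 1*2 = 0
a_4 = 2*0 - 1*1 = -1
a_5 = 2*-1 - 1*0 = -2
a_6 = 2*-2 - 1*-1 = -3
a_7 = 2*-3 - 1*-2 = -4
a_8 = 2*-4 - 1*-3 = -5
a_9 = 2*-5 - 1*-4 = -6
a_10 = 2*-6 - 1*-5 = -7
a_11 = 2*-7 - 1*-6 = -8
a_12 = 2*-8 - 1*-7 = -9
So a_12 = -9.

-9


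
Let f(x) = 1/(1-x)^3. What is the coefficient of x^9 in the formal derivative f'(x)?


Differentiate: d/dx [ 1/(1-x)^r ] = r / (1-x)^(r+1).
Here r = 3, so f'(x) = 3 / (1-x)^4.
The expansion of 1/(1-x)^(r+1) has coefficient of x^n equal to C(n+r, r).
So the coefficient of x^9 in f'(x) is
3 * C(12, 3) = 3 * 220 = 660

660


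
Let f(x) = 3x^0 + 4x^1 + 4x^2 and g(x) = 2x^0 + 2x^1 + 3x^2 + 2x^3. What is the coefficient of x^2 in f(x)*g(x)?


Cauchy product at x^2:
3*3 + 4*2 + 4*2
= 25

25


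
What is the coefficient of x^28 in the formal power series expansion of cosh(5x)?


The Maclaurin series is cosh(t) = sum_{m>=0} t^(2m) / (2m)!, so substituting t = 5x, only even powers of x are nonzero, with coefficient of x^(2m) equal to 5^(2m) / (2m)!.
For x^28 the coefficient is 5^28/28! = 37252902984619140625/304888344611713860501504000000 = 2384185791015625/19512854055149687072096256.

2384185791015625/19512854055149687072096256


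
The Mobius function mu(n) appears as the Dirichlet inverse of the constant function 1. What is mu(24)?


24 has a squared prime factor, so mu(24) = 0.
Factorization reveals a repeated prime.

0


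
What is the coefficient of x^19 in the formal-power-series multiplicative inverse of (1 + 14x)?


The inverse is 1/(1 + 14x). Apply the geometric identity 1/(1 - y) = sum_{k>=0} y^k with y = -14x:
1/(1 + 14x) = sum_{k>=0} (-14)^k x^k.
So the coefficient of x^19 is (-14)^19 = -5976303958948914397184.

-5976303958948914397184


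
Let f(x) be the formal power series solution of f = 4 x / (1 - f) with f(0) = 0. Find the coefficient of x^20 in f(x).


Apply Lagrange inversion: f = 4 x * phi(f) with phi(t) = 1/(1 - t), so
[x^n] f = 4^n * (1/n) [t^(n-1)] phi(t)^n = 4^n * (1/n) [t^(n-1)] (1 - t)^(-n) = 4^n * (1/n) C(2n - 2, n - 1) = 4^n * C_{n-1}.
For n = 20: C_19 = C(38, 19) / 20 = 35345263800/20 = 1767263190.
With the 4^20 = 1099511627776 factor, the coefficient is 1099511627776 * 1767263190 = 1943126426745506365440.

1943126426745506365440


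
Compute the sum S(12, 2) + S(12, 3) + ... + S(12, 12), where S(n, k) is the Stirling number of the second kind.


By definition, S(n, k) counts partitions of an n-set into exactly k nonempty blocks.
Computing row n = 12 for k = 2..12:
S(12, k): 2047, 86526, 611501, 1379400, 1323652, 627396, 159027, 22275, 1705, 66, 1
Sum = 4213596.

4213596


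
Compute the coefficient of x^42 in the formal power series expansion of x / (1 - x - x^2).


Let f(x) = sum_{k>=0} a_k x^k. Multiplying f(x) * (1 - x - x^2) = x and matching coefficients gives a_0 = 0, a_1 = 1, and a_k = a_{k-1} + a_{k-2} for k >= 2. These are the Fibonacci numbers F_k.
Iterating from F_0 = 0, F_1 = 1:
F_0=0, F_1=1, F_2=1, F_3=2, F_4=3, F_5=5, F_6=8, F_7=13, F_8=21, F_9=34, ...
F_42 = 267914296.

267914296


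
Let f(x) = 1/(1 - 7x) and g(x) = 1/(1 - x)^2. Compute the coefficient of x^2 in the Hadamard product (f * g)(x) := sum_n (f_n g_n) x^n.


f has coefficients f_k = 7^k. For g = 1/(1 - x)^2 the coefficient is g_k = C(k + 1, 1) = k + 1. The Hadamard coefficient is (f * g)_k = 7^k * (k + 1).
For k = 2: 7^2 * 3 = 49 * 3 = 147.

147


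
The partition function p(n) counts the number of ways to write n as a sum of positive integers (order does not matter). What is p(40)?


Using the generating function prod_{k>=1} 1/(1-x^k), we compute p(40).
By dynamic programming over parts 1 through 40:
p(40) = 37338

37338


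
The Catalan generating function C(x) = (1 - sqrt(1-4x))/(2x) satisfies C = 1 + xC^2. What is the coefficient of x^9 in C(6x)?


Substituting x -> 6x scales the n-th coefficient by 6^n, so [x^9] C(6x) = 6^9 * C_9.
C_9 = C(2*9, 9)/(10) = 48620/10 = 4862.
So 6^9 * 4862 = 10077696 * 4862 = 48997757952.

48997757952


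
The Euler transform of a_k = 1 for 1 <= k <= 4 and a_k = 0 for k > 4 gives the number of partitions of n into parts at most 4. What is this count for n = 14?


Partitions of 14 into parts at most 4:
Using generating function (1-x)^(-1)(1-x^2)^(-1)...(1-x^4)^(-1),
the coefficient of x^14 = 47

47


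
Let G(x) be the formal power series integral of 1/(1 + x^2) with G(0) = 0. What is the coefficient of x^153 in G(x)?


1/(1 + x^2) = sum_{j>=0} (-1)^j x^(2j). Integrating termwise with G(0) = 0:
G(x) = sum_{j>=0} (-1)^j x^(2j+1) / (2j+1) = arctan(x).
Only odd powers are nonzero. For x^153 write 153 = 2*76 + 1, giving
(-1)^76 / 153 = 1/153 = 1/153.

1/153


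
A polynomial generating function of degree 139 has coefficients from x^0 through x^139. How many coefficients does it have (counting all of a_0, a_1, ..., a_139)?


A polynomial of degree 139 takes the form a_0 + a_1 x + ... + a_139 x^139.
The number of coefficients is 139 + 1 = 140.

140


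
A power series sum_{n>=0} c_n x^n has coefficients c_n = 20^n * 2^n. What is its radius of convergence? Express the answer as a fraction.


By the root test (Cauchy-Hadamard), the radius is R = 1 / limsup_n |c_n|^(1/n).
Here |c_n|^(1/n) = (20^n * 2^n)^(1/n) = 20 * 2 = 40 for all n.
So R = 1/40 = 1/40.

1/40


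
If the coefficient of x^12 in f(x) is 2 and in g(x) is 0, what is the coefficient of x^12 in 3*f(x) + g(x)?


Scalar multiplication scales coefficients: 3 * 2 = 6.
Then add the g coefficient: 6 + 0
= 6

6


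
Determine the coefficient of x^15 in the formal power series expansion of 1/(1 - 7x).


The geometric series identity gives 1/(1 - c x) = sum_{k>=0} c^k x^k, so the coefficient of x^k is c^k.
Here c = 7 and k = 15.
Computing: 7^15 = 4747561509943

4747561509943


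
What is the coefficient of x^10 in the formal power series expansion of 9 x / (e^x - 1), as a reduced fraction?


The exponential generating function for Bernoulli numbers is
x / (e^x - 1) = sum_{k>=0} B_k x^k / k!.
So the coefficient of x^10 in 9 x / (e^x - 1) is 9 B_10 / 10!.
Computing: B_10 = 5/66, 10! = 3628800, giving
9 * 5/66 / 3628800 = 1/5322240.

1/5322240


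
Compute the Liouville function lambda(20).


The Liouville function is lambda(k) = (-1)^Omega(k), where Omega(k) counts the prime factors of k with multiplicity.
Factoring: 20 = 2 * 2 * 5, so Omega(20) = 3.
lambda(20) = (-1)^3 = -1.

-1


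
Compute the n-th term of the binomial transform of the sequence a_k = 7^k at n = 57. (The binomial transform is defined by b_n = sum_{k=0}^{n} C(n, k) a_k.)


With a_k = 7^k, b_n = sum_{k=0}^{n} C(n, k) 7^k = (1 + 7)^n by the binomial theorem.
For n = 57: (1 + 7)^57 = 8^57 = 2993155353253689176481146537402947624255349848014848.

2993155353253689176481146537402947624255349848014848


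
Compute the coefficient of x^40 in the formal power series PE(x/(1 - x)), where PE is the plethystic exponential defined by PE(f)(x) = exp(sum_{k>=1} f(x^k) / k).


For f(x) = x/(1 - x) we have
sum_{k>=1} f(x^k) / k = sum_{k>=1} (1/k) * x^k / (1 - x^k) = sum_{k, m >= 1} x^(k m) / k,
which after exponentiating simplifies to
PE(x/(1 - x)) = prod_{k>=1} 1 / (1 - x^k).
This is the generating function for the partition function p(n), so the coefficient of x^40 is p(40).
Computing p(40) by dynamic programming over parts 1, 2, ..., 40: p(40) = 37338.

37338


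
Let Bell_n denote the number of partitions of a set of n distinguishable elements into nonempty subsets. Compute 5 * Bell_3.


Bell_3 can be computed from the Bell triangle or from Dobinski's identity Bell_n = (1/e) * sum_{k>=0} k^n / k!.
Computing Bell_3 = 5.
Then 5 * 5 = 25.

25


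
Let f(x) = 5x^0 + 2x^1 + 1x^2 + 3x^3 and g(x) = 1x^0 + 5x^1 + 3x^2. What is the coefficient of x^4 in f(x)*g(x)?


Cauchy product at x^4:
1*3 + 3*5
= 18

18


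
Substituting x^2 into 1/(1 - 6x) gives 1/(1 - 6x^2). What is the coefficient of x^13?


Since 1/(1 - 6x^2) only has even powers of x,
the coefficient of x^13 (odd) is 0.

0


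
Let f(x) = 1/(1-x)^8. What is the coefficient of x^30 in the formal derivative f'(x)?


Differentiate: d/dx [ 1/(1-x)^r ] = r / (1-x)^(r+1).
Here r = 8, so f'(x) = 8 / (1-x)^9.
The expansion of 1/(1-x)^(r+1) has coefficient of x^n equal to C(n+r, r).
So the coefficient of x^30 in f'(x) is
8 * C(38, 8) = 8 * 48903492 = 391227936

391227936


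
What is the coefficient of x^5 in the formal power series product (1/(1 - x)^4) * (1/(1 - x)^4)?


Combine the factors: (1/(1 - x)^4) * (1/(1 - x)^4) = 1/(1 - x)^8.
Then use 1/(1 - x)^r = sum_{k>=0} C(k + r - 1, r - 1) x^k with r = 8 and k = 5:
C(12, 7) = 792.

792


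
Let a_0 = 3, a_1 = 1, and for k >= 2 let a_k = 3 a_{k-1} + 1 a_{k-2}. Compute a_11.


Iterating the recurrence forward:
a_0 = 3
a_1 = 1
a_2 = 3*1 + 1*3 = 6
a_3 = 3*6 + 1*1 = 19
a_4 = 3*19 + 1*6 = 63
a_5 = 3*63 + 1*19 = 208
a_6 = 3*208 + 1*63 = 687
a_7 = 3*687 + 1*208 = 2269
a_8 = 3*2269 + 1*687 = 7494
a_9 = 3*7494 + 1*2269 = 24751
a_10 = 3*24751 + 1*7494 = 81747
a_11 = 3*81747 + 1*24751 = 269992
So a_11 = 269992.

269992


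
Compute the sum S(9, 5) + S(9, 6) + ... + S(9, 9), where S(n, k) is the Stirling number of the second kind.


By definition, S(n, k) counts partitions of an n-set into exactly k nonempty blocks.
Computing row n = 9 for k = 5..9:
S(9, k): 6951, 2646, 462, 36, 1
Sum = 10096.

10096


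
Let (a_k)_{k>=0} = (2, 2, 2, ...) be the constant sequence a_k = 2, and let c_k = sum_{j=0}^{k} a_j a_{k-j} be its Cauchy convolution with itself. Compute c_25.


Since a_j = 2 for all j >= 0, the convolution sum becomes
c_k = sum_{j=0}^{k} 2 * 2 = 4 * (k + 1).
Equivalently, the generating function of (a_k) is 2/(1 - x) and its square is 4/(1 - x)^2 = sum_{k>=0} 4(k + 1) x^k.
For k = 25: 4 * 26 = 104.

104


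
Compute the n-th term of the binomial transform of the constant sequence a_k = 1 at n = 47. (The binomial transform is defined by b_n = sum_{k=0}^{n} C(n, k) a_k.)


With a_k = 1 for all k, b_n = sum_{k=0}^{n} C(n, k) = 2^n by the binomial theorem.
For n = 47: 2^47 = 140737488355328.

140737488355328
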